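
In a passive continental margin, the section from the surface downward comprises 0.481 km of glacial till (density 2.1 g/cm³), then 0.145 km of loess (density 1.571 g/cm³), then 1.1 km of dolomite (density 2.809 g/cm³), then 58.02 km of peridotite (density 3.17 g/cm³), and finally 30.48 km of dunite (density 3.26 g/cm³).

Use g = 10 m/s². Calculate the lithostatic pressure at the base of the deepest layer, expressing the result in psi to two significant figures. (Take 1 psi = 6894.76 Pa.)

420000 psi

glacial till: 2100 kg/m³ × 10 m/s² × 481 m = 1.010×10^7 Pa = 1465 psi
loess: 1571 kg/m³ × 10 m/s² × 145 m = 2.278×10^6 Pa = 330.4 psi
dolomite: 2809 kg/m³ × 10 m/s² × 1100 m = 3.090×10^7 Pa = 4482 psi
peridotite: 3170 kg/m³ × 10 m/s² × 58020 m = 1.839×10^9 Pa = 2.668×10^5 psi
dunite: 3260 kg/m³ × 10 m/s² × 30480 m = 9.936×10^8 Pa = 1.441×10^5 psi
Total = 1465 + 330.4 + 4482 + 2.668×10^5 + 1.441×10^5 = 4.1715×10^5 psi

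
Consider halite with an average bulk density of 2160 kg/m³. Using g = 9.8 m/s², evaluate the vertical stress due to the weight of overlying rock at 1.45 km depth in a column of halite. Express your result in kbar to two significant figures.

0.31 kbar

halite: 2160 kg/m³ × 9.8 m/s² × 1450 m = 3.069×10^7 Pa = 0.3069 kbar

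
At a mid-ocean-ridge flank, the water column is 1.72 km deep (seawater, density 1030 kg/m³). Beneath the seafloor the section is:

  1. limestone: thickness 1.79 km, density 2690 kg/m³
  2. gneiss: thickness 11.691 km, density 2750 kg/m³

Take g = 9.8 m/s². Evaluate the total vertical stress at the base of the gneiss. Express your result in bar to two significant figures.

seawater: 1030 kg/m³ × 9.8 m/s² × 1720 m = 1.736×10^7 Pa = 173.6 bar
limestone: 2690 kg/m³ × 9.8 m/s² × 1790 m = 4.719×10^7 Pa = 471.9 bar
gneiss: 2750 kg/m³ × 9.8 m/s² × 11691 m = 3.151×10^8 Pa = 3151 bar
Total = 173.6 + 471.9 + 3151 = 3796.2 bar

3800 bar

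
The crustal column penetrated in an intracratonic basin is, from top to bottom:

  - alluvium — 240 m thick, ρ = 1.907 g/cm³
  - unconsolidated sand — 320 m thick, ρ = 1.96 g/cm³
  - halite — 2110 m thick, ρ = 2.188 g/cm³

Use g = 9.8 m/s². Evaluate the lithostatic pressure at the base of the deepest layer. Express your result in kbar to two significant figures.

alluvium: 1907 kg/m³ × 9.8 m/s² × 240 m = 4.485×10^6 Pa = 0.04485 kbar
unconsolidated sand: 1960 kg/m³ × 9.8 m/s² × 320 m = 6.147×10^6 Pa = 0.06147 kbar
halite: 2188 kg/m³ × 9.8 m/s² × 2110 m = 4.524×10^7 Pa = 0.4524 kbar
Total = 0.04485 + 0.06147 + 0.4524 = 0.55875 kbar

0.56 kbar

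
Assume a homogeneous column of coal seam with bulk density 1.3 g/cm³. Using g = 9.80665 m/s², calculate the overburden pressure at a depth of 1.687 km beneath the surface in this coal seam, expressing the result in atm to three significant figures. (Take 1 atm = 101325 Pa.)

coal seam: 1300 kg/m³ × 9.80665 m/s² × 1687 m = 2.151×10^7 Pa = 212.3 atm

212 atm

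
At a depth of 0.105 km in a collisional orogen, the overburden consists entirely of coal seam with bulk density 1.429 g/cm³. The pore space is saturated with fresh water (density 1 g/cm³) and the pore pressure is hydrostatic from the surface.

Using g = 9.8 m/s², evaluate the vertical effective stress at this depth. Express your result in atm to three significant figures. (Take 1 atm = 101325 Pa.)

4.36 atm

Overburden (lithostatic) stress σ_v:
coal seam: 1429 kg/m³ × 9.8 m/s² × 105 m = 1.470×10^6 Pa = 1.470 MPa
Pore pressure P_p = 1000 kg/m³ × 9.8 m/s² × 105 m = 1.029×10^6 Pa = 1.029 MPa
Effective stress σ' = σ_v − P_p = 1.470 − 1.029 = 0.44144 MPa = 4.3567 atm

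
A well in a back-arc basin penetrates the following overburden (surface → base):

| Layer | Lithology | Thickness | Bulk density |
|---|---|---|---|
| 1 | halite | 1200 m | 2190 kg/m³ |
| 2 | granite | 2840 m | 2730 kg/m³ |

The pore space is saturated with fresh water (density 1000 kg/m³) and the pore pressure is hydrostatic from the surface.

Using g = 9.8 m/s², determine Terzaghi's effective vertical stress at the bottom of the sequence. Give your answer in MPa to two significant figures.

Overburden (lithostatic) stress σ_v:
halite: 2190 kg/m³ × 9.8 m/s² × 1200 m = 2.575×10^7 Pa = 25.75 MPa
granite: 2730 kg/m³ × 9.8 m/s² × 2840 m = 7.598×10^7 Pa = 75.98 MPa
Total = 25.75 + 75.98 = 101.74 MPa
Pore pressure P_p = 1000 kg/m³ × 9.8 m/s² × 4040 m = 3.959×10^7 Pa = 39.59 MPa
Effective stress σ' = σ_v − P_p = 101.7 − 39.59 = 62.144 MPa

62 MPa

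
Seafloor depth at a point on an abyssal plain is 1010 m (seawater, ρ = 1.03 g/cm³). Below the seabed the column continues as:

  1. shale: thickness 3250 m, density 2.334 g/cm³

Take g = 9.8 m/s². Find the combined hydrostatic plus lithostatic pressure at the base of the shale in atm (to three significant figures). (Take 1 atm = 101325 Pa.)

seawater: 1030 kg/m³ × 9.8 m/s² × 1010 m = 1.019×10^7 Pa = 100.6 atm
shale: 2334 kg/m³ × 9.8 m/s² × 3250 m = 7.434×10^7 Pa = 733.7 atm
Total = 100.6 + 733.7 = 834.27 atm

834 atm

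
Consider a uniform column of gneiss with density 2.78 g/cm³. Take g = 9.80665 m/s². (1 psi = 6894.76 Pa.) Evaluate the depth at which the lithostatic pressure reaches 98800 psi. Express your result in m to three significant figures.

25000 m

h = P/(ρg) = 98800 psi / (2780 kg/m³ × 9.80665 m/s²) = 6.812×10^8 Pa / 27262 Pa/m = 24987 m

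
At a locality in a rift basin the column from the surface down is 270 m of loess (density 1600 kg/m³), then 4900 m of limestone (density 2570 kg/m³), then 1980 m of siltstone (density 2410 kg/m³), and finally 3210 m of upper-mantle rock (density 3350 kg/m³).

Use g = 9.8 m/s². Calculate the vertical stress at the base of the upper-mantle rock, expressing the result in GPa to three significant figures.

0.280 GPa

loess: 1600 kg/m³ × 9.8 m/s² × 270 m = 4.234×10^6 Pa = 4.234×10^-3 GPa
limestone: 2570 kg/m³ × 9.8 m/s² × 4900 m = 1.234×10^8 Pa = 0.1234 GPa
siltstone: 2410 kg/m³ × 9.8 m/s² × 1980 m = 4.676×10^7 Pa = 0.04676 GPa
upper-mantle rock: 3350 kg/m³ × 9.8 m/s² × 3210 m = 1.054×10^8 Pa = 0.1054 GPa
Total = 4.234×10^-3 + 0.1234 + 0.04676 + 0.1054 = 0.27979 GPa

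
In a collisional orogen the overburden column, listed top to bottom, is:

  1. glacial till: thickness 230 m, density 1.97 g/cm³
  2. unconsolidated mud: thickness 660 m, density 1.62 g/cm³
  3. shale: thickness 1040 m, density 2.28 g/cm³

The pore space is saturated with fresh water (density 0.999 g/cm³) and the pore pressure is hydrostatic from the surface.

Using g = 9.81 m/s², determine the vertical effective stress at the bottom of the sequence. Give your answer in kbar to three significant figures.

Overburden (lithostatic) stress σ_v:
glacial till: 1970 kg/m³ × 9.81 m/s² × 230 m = 4.445×10^6 Pa = 4.445 MPa
unconsolidated mud: 1620 kg/m³ × 9.81 m/s² × 660 m = 1.049×10^7 Pa = 10.49 MPa
shale: 2280 kg/m³ × 9.81 m/s² × 1040 m = 2.326×10^7 Pa = 23.26 MPa
Total = 4.445 + 10.49 + 23.26 = 38.195 MPa
Pore pressure P_p = 999 kg/m³ × 9.81 m/s² × 1930 m = 1.891×10^7 Pa = 18.91 MPa
Effective stress σ' = σ_v − P_p = 38.20 − 18.91 = 19.281 MPa = 0.19281 kbar

0.193 kbar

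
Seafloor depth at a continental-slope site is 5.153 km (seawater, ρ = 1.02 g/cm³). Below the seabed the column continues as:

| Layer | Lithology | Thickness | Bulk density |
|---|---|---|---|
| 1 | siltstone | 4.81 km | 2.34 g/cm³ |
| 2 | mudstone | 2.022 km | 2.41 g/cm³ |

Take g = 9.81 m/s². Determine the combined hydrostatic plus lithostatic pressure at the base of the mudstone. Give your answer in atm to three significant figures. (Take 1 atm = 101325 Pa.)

seawater: 1020 kg/m³ × 9.81 m/s² × 5153 m = 5.156×10^7 Pa = 508.9 atm
siltstone: 2340 kg/m³ × 9.81 m/s² × 4810 m = 1.104×10^8 Pa = 1090 atm
mudstone: 2410 kg/m³ × 9.81 m/s² × 2022 m = 4.780×10^7 Pa = 471.8 atm
Total = 508.9 + 1090 + 471.8 = 2070.4 atm

2070 atm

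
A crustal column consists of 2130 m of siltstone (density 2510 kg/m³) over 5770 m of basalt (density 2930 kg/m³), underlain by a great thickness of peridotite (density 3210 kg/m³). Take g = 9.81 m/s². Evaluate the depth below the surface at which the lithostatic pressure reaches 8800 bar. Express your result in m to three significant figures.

Pressure at base of upper layers: 2510×9.81×2130 + 2930×9.81×5770 = 2.183×10^8 Pa = 2183 bar
Remaining pressure to be supplied by peridotite: 8.800×10^8 − 2.183×10^8 = 6.617×10^8 Pa
Additional depth in peridotite = 6.617×10^8 Pa / (3210 kg/m³ × 9.81 m/s²) = 21013 m
Total depth = 7900 m + 21013 m = 28913 m

28900 m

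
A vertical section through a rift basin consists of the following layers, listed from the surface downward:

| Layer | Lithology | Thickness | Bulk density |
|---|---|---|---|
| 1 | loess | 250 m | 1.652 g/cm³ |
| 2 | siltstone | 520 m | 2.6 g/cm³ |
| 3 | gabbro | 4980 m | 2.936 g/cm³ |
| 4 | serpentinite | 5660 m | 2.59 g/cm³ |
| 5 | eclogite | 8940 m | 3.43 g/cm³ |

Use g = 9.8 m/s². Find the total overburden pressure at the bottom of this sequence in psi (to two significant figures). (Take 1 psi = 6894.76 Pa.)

88000 psi

loess: 1652 kg/m³ × 9.8 m/s² × 250 m = 4.047×10^6 Pa = 587.0 psi
siltstone: 2600 kg/m³ × 9.8 m/s² × 520 m = 1.325×10^7 Pa = 1922 psi
gabbro: 2936 kg/m³ × 9.8 m/s² × 4980 m = 1.433×10^8 Pa = 20782 psi
serpentinite: 2590 kg/m³ × 9.8 m/s² × 5660 m = 1.437×10^8 Pa = 20836 psi
eclogite: 3430 kg/m³ × 9.8 m/s² × 8940 m = 3.005×10^8 Pa = 43585 psi
Total = 587.0 + 1922 + 20782 + 20836 + 43585 = 87713 psi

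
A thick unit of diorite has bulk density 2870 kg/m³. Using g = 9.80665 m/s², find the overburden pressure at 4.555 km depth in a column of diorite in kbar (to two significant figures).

1.3 kbar

diorite: 2870 kg/m³ × 9.80665 m/s² × 4555 m = 1.282×10^8 Pa = 1.282 kbar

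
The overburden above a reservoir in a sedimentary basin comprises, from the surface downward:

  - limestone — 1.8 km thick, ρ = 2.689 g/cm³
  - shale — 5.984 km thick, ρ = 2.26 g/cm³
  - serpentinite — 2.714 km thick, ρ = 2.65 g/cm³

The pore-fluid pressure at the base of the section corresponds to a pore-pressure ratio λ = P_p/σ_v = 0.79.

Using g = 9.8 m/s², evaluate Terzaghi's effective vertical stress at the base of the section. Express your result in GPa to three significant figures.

Overburden (lithostatic) stress σ_v:
limestone: 2689 kg/m³ × 9.8 m/s² × 1800 m = 4.743×10^7 Pa = 47.43 MPa
shale: 2260 kg/m³ × 9.8 m/s² × 5984 m = 1.325×10^8 Pa = 132.5 MPa
serpentinite: 2650 kg/m³ × 9.8 m/s² × 2714 m = 7.048×10^7 Pa = 70.48 MPa
Total = 47.43 + 132.5 + 70.48 = 250.45 MPa
Pore pressure P_p = λ·σ_v = 0.79 × 250.5 MPa = 197.9 MPa
Effective stress σ' = σ_v − P_p = 250.5 − 197.9 = 52.595 MPa = 0.052595 GPa

0.0526 GPa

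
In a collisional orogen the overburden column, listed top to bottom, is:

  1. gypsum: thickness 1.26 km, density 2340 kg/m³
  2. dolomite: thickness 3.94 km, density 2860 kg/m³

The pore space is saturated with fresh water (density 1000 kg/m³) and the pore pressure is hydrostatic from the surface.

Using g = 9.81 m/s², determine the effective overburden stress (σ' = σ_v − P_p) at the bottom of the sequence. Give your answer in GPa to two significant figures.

0.088 GPa

Overburden (lithostatic) stress σ_v:
gypsum: 2340 kg/m³ × 9.81 m/s² × 1260 m = 2.892×10^7 Pa = 28.92 MPa
dolomite: 2860 kg/m³ × 9.81 m/s² × 3940 m = 1.105×10^8 Pa = 110.5 MPa
Total = 28.92 + 110.5 = 139.47 MPa
Pore pressure P_p = 1000 kg/m³ × 9.81 m/s² × 5200 m = 5.101×10^7 Pa = 51.01 MPa
Effective stress σ' = σ_v − P_p = 139.5 − 51.01 = 88.455 MPa = 0.088455 GPa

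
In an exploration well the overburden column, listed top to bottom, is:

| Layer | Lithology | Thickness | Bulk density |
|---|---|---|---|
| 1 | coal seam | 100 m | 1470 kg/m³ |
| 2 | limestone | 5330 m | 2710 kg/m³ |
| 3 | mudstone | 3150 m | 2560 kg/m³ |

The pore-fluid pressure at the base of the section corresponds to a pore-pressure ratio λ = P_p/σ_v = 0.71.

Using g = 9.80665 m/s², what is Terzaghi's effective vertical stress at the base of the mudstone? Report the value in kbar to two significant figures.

0.64 kbar

Overburden (lithostatic) stress σ_v:
coal seam: 1470 kg/m³ × 9.80665 m/s² × 100 m = 1.442×10^6 Pa = 1.442 MPa
limestone: 2710 kg/m³ × 9.80665 m/s² × 5330 m = 1.417×10^8 Pa = 141.7 MPa
mudstone: 2560 kg/m³ × 9.80665 m/s² × 3150 m = 7.908×10^7 Pa = 79.08 MPa
Total = 1.442 + 141.7 + 79.08 = 222.17 MPa
Pore pressure P_p = λ·σ_v = 0.71 × 222.2 MPa = 157.7 MPa
Effective stress σ' = σ_v − P_p = 222.2 − 157.7 = 64.430 MPa = 0.64430 kbar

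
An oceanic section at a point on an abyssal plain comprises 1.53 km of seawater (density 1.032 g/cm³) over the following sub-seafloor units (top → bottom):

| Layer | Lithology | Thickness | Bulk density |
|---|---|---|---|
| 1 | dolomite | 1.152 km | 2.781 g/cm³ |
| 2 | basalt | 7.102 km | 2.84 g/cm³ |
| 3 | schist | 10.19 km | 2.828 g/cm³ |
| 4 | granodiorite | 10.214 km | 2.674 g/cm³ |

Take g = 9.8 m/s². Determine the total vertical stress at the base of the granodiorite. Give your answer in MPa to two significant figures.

seawater: 1032 kg/m³ × 9.8 m/s² × 1530 m = 1.547×10^7 Pa = 15.47 MPa
dolomite: 2781 kg/m³ × 9.8 m/s² × 1152 m = 3.140×10^7 Pa = 31.40 MPa
basalt: 2840 kg/m³ × 9.8 m/s² × 7102 m = 1.977×10^8 Pa = 197.7 MPa
schist: 2828 kg/m³ × 9.8 m/s² × 10190 m = 2.824×10^8 Pa = 282.4 MPa
granodiorite: 2674 kg/m³ × 9.8 m/s² × 10214 m = 2.677×10^8 Pa = 267.7 MPa
Total = 15.47 + 31.40 + 197.7 + 282.4 + 267.7 = 794.60 MPa

790 MPa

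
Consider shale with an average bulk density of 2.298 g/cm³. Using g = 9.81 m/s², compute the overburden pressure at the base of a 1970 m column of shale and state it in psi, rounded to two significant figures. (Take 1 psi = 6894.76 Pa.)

6400 psi

shale: 2298 kg/m³ × 9.81 m/s² × 1970 m = 4.441×10^7 Pa = 6441 psi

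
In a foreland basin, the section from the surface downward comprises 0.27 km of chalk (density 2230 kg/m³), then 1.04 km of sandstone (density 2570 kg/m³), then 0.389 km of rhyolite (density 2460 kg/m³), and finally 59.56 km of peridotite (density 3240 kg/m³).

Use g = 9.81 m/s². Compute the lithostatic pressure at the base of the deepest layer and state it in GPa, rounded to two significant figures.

chalk: 2230 kg/m³ × 9.81 m/s² × 270 m = 5.907×10^6 Pa = 5.907×10^-3 GPa
sandstone: 2570 kg/m³ × 9.81 m/s² × 1040 m = 2.622×10^7 Pa = 0.02622 GPa
rhyolite: 2460 kg/m³ × 9.81 m/s² × 389 m = 9.388×10^6 Pa = 9.388×10^-3 GPa
peridotite: 3240 kg/m³ × 9.81 m/s² × 59560 m = 1.893×10^9 Pa = 1.893 GPa
Total = 5.907×10^-3 + 0.02622 + 9.388×10^-3 + 1.893 = 1.9346 GPa

1.9 GPa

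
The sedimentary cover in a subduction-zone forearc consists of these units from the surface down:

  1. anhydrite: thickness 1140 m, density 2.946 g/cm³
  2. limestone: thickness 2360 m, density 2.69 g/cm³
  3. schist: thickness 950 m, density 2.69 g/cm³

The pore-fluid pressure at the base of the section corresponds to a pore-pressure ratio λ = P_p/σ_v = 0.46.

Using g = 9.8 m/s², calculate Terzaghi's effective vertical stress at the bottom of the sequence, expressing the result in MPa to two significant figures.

65 MPa

Overburden (lithostatic) stress σ_v:
anhydrite: 2946 kg/m³ × 9.8 m/s² × 1140 m = 3.291×10^7 Pa = 32.91 MPa
limestone: 2690 kg/m³ × 9.8 m/s² × 2360 m = 6.221×10^7 Pa = 62.21 MPa
schist: 2690 kg/m³ × 9.8 m/s² × 950 m = 2.504×10^7 Pa = 25.04 MPa
Total = 32.91 + 62.21 + 25.04 = 120.17 MPa
Pore pressure P_p = λ·σ_v = 0.46 × 120.2 MPa = 55.28 MPa
Effective stress σ' = σ_v − P_p = 120.2 − 55.28 = 64.892 MPa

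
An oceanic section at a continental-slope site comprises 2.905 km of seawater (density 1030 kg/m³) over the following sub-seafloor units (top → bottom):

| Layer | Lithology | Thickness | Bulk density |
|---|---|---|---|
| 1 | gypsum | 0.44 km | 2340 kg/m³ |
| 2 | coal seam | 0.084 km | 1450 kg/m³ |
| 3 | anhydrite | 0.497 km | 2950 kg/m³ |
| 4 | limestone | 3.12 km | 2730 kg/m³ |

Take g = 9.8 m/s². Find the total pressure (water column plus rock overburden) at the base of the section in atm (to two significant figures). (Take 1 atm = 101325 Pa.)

1400 atm

seawater: 1030 kg/m³ × 9.8 m/s² × 2905 m = 2.932×10^7 Pa = 289.4 atm
gypsum: 2340 kg/m³ × 9.8 m/s² × 440 m = 1.009×10^7 Pa = 99.58 atm
coal seam: 1450 kg/m³ × 9.8 m/s² × 84 m = 1.194×10^6 Pa = 11.78 atm
anhydrite: 2950 kg/m³ × 9.8 m/s² × 497 m = 1.437×10^7 Pa = 141.8 atm
limestone: 2730 kg/m³ × 9.8 m/s² × 3120 m = 8.347×10^7 Pa = 823.8 atm
Total = 289.4 + 99.58 + 11.78 + 141.8 + 823.8 = 1366.4 atm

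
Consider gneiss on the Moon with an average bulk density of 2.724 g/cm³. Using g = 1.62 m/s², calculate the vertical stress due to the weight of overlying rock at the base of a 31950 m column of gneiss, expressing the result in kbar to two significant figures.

gneiss: 2724 kg/m³ × 1.62 m/s² × 31950 m = 1.410×10^8 Pa = 1.410 kbar

1.4 kbar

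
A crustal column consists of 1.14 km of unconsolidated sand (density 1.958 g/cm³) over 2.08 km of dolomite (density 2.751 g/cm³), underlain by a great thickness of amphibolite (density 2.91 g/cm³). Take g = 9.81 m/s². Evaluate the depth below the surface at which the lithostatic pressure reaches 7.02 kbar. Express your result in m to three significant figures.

Pressure at base of upper layers: 1958×9.81×1140 + 2751×9.81×2080 = 7.803×10^7 Pa = 0.7803 kbar
Remaining pressure to be supplied by amphibolite: 7.020×10^8 − 7.803×10^7 = 6.240×10^8 Pa
Additional depth in amphibolite = 6.240×10^8 Pa / (2910 kg/m³ × 9.81 m/s²) = 21858 m
Total depth = 3220 m + 21858 m = 25078 m

25100 m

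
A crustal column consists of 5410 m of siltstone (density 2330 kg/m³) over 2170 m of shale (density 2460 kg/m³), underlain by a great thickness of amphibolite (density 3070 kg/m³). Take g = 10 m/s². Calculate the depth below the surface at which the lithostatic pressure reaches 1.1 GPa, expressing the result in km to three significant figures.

Pressure at base of upper layers: 2330×10×5410 + 2460×10×2170 = 1.794×10^8 Pa = 0.1794 GPa
Remaining pressure to be supplied by amphibolite: 1.100×10^9 − 1.794×10^8 = 9.206×10^8 Pa
Additional depth in amphibolite = 9.206×10^8 Pa / (3070 kg/m³ × 10 m/s²) = 29986 m
Total depth = 7580 m + 29986 m = 37566 m
= 37.566 km

37.6 km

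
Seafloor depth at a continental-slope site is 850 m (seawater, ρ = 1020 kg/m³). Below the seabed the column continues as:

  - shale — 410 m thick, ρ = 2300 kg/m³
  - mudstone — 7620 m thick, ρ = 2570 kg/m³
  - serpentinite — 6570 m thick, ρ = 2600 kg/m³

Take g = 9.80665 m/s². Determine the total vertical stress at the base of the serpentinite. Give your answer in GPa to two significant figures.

0.38 GPa

seawater: 1020 kg/m³ × 9.80665 m/s² × 850 m = 8.502×10^6 Pa = 8.502×10^-3 GPa
shale: 2300 kg/m³ × 9.80665 m/s² × 410 m = 9.248×10^6 Pa = 9.248×10^-3 GPa
mudstone: 2570 kg/m³ × 9.80665 m/s² × 7620 m = 1.920×10^8 Pa = 0.1920 GPa
serpentinite: 2600 kg/m³ × 9.80665 m/s² × 6570 m = 1.675×10^8 Pa = 0.1675 GPa
Total = 8.502×10^-3 + 9.248×10^-3 + 0.1920 + 0.1675 = 0.37731 GPa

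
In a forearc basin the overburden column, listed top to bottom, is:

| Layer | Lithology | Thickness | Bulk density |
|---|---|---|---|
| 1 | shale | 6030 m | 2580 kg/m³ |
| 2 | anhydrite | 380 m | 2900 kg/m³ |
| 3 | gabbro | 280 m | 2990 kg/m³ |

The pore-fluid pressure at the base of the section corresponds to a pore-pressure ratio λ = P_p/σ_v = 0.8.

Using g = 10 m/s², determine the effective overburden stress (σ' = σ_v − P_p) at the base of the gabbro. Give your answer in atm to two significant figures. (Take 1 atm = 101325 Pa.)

Overburden (lithostatic) stress σ_v:
shale: 2580 kg/m³ × 10 m/s² × 6030 m = 1.556×10^8 Pa = 155.6 MPa
anhydrite: 2900 kg/m³ × 10 m/s² × 380 m = 1.102×10^7 Pa = 11.02 MPa
gabbro: 2990 kg/m³ × 10 m/s² × 280 m = 8.372×10^6 Pa = 8.372 MPa
Total = 155.6 + 11.02 + 8.372 = 174.97 MPa
Pore pressure P_p = λ·σ_v = 0.8 × 175.0 MPa = 140.0 MPa
Effective stress σ' = σ_v − P_p = 175.0 − 140.0 = 34.993 MPa = 345.36 atm

350 atm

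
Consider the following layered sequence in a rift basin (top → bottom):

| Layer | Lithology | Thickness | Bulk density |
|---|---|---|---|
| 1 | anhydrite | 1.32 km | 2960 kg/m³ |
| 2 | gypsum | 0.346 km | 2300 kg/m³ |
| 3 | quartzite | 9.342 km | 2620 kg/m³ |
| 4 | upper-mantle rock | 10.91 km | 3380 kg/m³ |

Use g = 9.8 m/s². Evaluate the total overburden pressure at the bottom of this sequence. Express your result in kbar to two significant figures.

anhydrite: 2960 kg/m³ × 9.8 m/s² × 1320 m = 3.829×10^7 Pa = 0.3829 kbar
gypsum: 2300 kg/m³ × 9.8 m/s² × 346 m = 7.799×10^6 Pa = 0.07799 kbar
quartzite: 2620 kg/m³ × 9.8 m/s² × 9342 m = 2.399×10^8 Pa = 2.399 kbar
upper-mantle rock: 3380 kg/m³ × 9.8 m/s² × 10910 m = 3.614×10^8 Pa = 3.614 kbar
Total = 0.3829 + 0.07799 + 2.399 + 3.614 = 6.4734 kbar

6.5 kbar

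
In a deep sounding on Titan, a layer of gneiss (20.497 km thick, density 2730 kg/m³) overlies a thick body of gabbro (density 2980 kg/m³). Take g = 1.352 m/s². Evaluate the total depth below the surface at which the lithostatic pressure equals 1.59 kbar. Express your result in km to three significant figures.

Pressure at base of upper layers: 2730×1.352×20497 = 7.565×10^7 Pa = 0.7565 kbar
Remaining pressure to be supplied by gabbro: 1.590×10^8 − 7.565×10^7 = 8.335×10^7 Pa
Additional depth in gabbro = 8.335×10^7 Pa / (2980 kg/m³ × 1.352 m/s²) = 20687 m
Total depth = 20497 m + 20687 m = 41184 m
= 41.184 km

41.2 km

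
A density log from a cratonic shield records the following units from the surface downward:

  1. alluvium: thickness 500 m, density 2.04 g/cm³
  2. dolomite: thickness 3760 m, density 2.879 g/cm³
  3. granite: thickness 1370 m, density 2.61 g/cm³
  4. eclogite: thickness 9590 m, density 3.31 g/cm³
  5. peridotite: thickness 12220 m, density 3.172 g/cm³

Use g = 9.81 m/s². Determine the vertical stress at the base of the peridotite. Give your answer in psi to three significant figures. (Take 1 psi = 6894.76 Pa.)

alluvium: 2040 kg/m³ × 9.81 m/s² × 500 m = 1.001×10^7 Pa = 1451 psi
dolomite: 2879 kg/m³ × 9.81 m/s² × 3760 m = 1.062×10^8 Pa = 15402 psi
granite: 2610 kg/m³ × 9.81 m/s² × 1370 m = 3.508×10^7 Pa = 5088 psi
eclogite: 3310 kg/m³ × 9.81 m/s² × 9590 m = 3.114×10^8 Pa = 45164 psi
peridotite: 3172 kg/m³ × 9.81 m/s² × 12220 m = 3.803×10^8 Pa = 55151 psi
Total = 1451 + 15402 + 5088 + 45164 + 55151 = 1.2226×10^5 psi

122000 psi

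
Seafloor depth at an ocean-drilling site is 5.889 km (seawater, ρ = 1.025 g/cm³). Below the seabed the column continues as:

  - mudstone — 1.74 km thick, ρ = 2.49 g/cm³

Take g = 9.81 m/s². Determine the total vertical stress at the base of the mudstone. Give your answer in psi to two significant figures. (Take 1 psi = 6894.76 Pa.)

15000 psi

seawater: 1025 kg/m³ × 9.81 m/s² × 5889 m = 5.922×10^7 Pa = 8588 psi
mudstone: 2490 kg/m³ × 9.81 m/s² × 1740 m = 4.250×10^7 Pa = 6165 psi
Total = 8588 + 6165 = 14753 psi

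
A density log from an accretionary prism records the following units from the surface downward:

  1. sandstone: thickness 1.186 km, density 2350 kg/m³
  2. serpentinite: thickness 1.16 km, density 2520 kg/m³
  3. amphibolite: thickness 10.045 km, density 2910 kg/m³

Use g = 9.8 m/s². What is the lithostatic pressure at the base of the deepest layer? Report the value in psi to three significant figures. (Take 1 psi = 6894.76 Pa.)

sandstone: 2350 kg/m³ × 9.8 m/s² × 1186 m = 2.731×10^7 Pa = 3962 psi
serpentinite: 2520 kg/m³ × 9.8 m/s² × 1160 m = 2.865×10^7 Pa = 4155 psi
amphibolite: 2910 kg/m³ × 9.8 m/s² × 10045 m = 2.865×10^8 Pa = 41548 psi
Total = 3962 + 4155 + 41548 = 49664 psi

49700 psi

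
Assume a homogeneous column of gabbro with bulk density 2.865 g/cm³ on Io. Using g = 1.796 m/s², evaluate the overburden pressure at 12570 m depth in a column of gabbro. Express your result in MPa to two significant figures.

65 MPa

gabbro: 2865 kg/m³ × 1.796 m/s² × 12570 m = 6.468×10^7 Pa = 64.68 MPa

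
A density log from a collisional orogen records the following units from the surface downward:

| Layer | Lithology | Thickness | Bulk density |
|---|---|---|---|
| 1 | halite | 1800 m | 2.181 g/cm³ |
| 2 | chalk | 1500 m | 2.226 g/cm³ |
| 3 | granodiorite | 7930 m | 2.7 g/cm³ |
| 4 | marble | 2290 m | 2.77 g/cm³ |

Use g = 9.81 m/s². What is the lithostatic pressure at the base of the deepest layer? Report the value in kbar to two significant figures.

3.4 kbar

halite: 2181 kg/m³ × 9.81 m/s² × 1800 m = 3.851×10^7 Pa = 0.3851 kbar
chalk: 2226 kg/m³ × 9.81 m/s² × 1500 m = 3.276×10^7 Pa = 0.3276 kbar
granodiorite: 2700 kg/m³ × 9.81 m/s² × 7930 m = 2.100×10^8 Pa = 2.100 kbar
marble: 2770 kg/m³ × 9.81 m/s² × 2290 m = 6.223×10^7 Pa = 0.6223 kbar
Total = 0.3851 + 0.3276 + 2.100 + 0.6223 = 3.4354 kbar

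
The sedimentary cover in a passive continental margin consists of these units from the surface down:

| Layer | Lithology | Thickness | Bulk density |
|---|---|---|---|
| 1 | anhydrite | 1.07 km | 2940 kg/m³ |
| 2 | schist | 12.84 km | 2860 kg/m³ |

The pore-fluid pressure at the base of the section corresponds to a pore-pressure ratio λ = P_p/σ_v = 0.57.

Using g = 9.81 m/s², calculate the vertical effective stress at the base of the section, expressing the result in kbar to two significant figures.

Overburden (lithostatic) stress σ_v:
anhydrite: 2940 kg/m³ × 9.81 m/s² × 1070 m = 3.086×10^7 Pa = 30.86 MPa
schist: 2860 kg/m³ × 9.81 m/s² × 12840 m = 3.602×10^8 Pa = 360.2 MPa
Total = 30.86 + 360.2 = 391.11 MPa
Pore pressure P_p = λ·σ_v = 0.57 × 391.1 MPa = 222.9 MPa
Effective stress σ' = σ_v − P_p = 391.1 − 222.9 = 168.18 MPa = 1.6818 kbar

1.7 kbar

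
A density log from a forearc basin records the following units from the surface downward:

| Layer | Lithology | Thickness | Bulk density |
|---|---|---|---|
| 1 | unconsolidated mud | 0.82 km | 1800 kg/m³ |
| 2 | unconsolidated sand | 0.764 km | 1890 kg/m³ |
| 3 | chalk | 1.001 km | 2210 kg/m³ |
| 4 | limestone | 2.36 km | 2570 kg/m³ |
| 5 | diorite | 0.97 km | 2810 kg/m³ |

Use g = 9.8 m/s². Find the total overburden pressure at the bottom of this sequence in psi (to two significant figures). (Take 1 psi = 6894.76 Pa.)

unconsolidated mud: 1800 kg/m³ × 9.8 m/s² × 820 m = 1.446×10^7 Pa = 2098 psi
unconsolidated sand: 1890 kg/m³ × 9.8 m/s² × 764 m = 1.415×10^7 Pa = 2052 psi
chalk: 2210 kg/m³ × 9.8 m/s² × 1001 m = 2.168×10^7 Pa = 3144 psi
limestone: 2570 kg/m³ × 9.8 m/s² × 2360 m = 5.944×10^7 Pa = 8621 psi
diorite: 2810 kg/m³ × 9.8 m/s² × 970 m = 2.671×10^7 Pa = 3874 psi
Total = 2098 + 2052 + 3144 + 8621 + 3874 = 19790 psi

20000 psi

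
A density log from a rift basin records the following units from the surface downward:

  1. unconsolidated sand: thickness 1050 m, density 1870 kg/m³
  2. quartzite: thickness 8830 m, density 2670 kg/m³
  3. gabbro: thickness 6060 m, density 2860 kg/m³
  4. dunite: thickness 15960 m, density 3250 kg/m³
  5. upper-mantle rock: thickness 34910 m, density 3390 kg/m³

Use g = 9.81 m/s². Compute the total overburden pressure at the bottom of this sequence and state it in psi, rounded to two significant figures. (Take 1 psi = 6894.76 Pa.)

unconsolidated sand: 1870 kg/m³ × 9.81 m/s² × 1050 m = 1.926×10^7 Pa = 2794 psi
quartzite: 2670 kg/m³ × 9.81 m/s² × 8830 m = 2.313×10^8 Pa = 33545 psi
gabbro: 2860 kg/m³ × 9.81 m/s² × 6060 m = 1.700×10^8 Pa = 24660 psi
dunite: 3250 kg/m³ × 9.81 m/s² × 15960 m = 5.088×10^8 Pa = 73802 psi
upper-mantle rock: 3390 kg/m³ × 9.81 m/s² × 34910 m = 1.161×10^9 Pa = 1.684×10^5 psi
Total = 2794 + 33545 + 24660 + 73802 + 1.684×10^5 = 3.0318×10^5 psi

300000 psi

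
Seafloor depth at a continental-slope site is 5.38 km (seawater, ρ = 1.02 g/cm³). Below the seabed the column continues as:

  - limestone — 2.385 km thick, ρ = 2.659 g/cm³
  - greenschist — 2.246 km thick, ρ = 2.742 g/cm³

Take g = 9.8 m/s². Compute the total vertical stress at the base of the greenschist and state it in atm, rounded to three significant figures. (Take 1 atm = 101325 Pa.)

seawater: 1020 kg/m³ × 9.8 m/s² × 5380 m = 5.378×10^7 Pa = 530.8 atm
limestone: 2659 kg/m³ × 9.8 m/s² × 2385 m = 6.215×10^7 Pa = 613.4 atm
greenschist: 2742 kg/m³ × 9.8 m/s² × 2246 m = 6.035×10^7 Pa = 595.6 atm
Total = 530.8 + 613.4 + 595.6 = 1739.8 atm

1740 atm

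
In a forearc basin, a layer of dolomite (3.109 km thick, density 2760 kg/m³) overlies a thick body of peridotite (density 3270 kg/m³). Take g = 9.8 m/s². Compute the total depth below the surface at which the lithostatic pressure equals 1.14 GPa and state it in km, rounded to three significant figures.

36.1 km

Pressure at base of upper layers: 2760×9.8×3109 = 8.409×10^7 Pa = 0.08409 GPa
Remaining pressure to be supplied by peridotite: 1.140×10^9 − 8.409×10^7 = 1.056×10^9 Pa
Additional depth in peridotite = 1.056×10^9 Pa / (3270 kg/m³ × 9.8 m/s²) = 32950 m
Total depth = 3109 m + 32950 m = 36059 m
= 36.059 km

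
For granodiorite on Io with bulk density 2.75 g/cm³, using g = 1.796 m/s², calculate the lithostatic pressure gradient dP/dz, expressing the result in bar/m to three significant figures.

dP/dz = ρg = 2750 kg/m³ × 1.796 m/s² = 4939.0 Pa/m
= 4939.0 Pa/m × (1 bar/m / 1.0000×10^5 Pa/m) = 0.049390 bar/m

0.0494 bar/m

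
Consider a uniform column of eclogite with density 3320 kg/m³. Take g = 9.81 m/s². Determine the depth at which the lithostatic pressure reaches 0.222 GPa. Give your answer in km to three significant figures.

6.82 km

h = P/(ρg) = 0.222 GPa / (3320 kg/m³ × 9.81 m/s²) = 2.220×10^8 Pa / 32569 Pa/m = 6816.3 m
= 6.8163 km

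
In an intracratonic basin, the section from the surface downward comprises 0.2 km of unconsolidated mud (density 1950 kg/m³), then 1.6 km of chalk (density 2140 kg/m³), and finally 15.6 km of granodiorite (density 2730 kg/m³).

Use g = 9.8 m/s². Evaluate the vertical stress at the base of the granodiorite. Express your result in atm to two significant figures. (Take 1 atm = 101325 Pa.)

4500 atm

unconsolidated mud: 1950 kg/m³ × 9.8 m/s² × 200 m = 3.822×10^6 Pa = 37.72 atm
chalk: 2140 kg/m³ × 9.8 m/s² × 1600 m = 3.356×10^7 Pa = 331.2 atm
granodiorite: 2730 kg/m³ × 9.8 m/s² × 15600 m = 4.174×10^8 Pa = 4119 atm
Total = 37.72 + 331.2 + 4119 = 4487.9 atm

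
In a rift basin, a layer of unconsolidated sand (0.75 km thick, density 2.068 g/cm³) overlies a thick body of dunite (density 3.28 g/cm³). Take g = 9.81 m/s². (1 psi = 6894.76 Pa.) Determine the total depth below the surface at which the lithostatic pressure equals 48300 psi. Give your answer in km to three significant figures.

Pressure at base of upper layers: 2068×9.81×750 = 1.522×10^7 Pa = 2207 psi
Remaining pressure to be supplied by dunite: 3.330×10^8 − 1.522×10^7 = 3.178×10^8 Pa
Additional depth in dunite = 3.178×10^8 Pa / (3280 kg/m³ × 9.81 m/s²) = 9876.7 m
Total depth = 750 m + 9876.7 m = 10627 m
= 10.627 km

10.6 km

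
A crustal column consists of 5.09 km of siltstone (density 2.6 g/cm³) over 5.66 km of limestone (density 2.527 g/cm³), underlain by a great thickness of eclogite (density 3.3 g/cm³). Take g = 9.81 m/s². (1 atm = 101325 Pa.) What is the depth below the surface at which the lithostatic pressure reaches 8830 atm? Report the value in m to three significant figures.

Pressure at base of upper layers: 2600×9.81×5090 + 2527×9.81×5660 = 2.701×10^8 Pa = 2666 atm
Remaining pressure to be supplied by eclogite: 8.947×10^8 − 2.701×10^8 = 6.246×10^8 Pa
Additional depth in eclogite = 6.246×10^8 Pa / (3300 kg/m³ × 9.81 m/s²) = 19293 m
Total depth = 10750 m + 19293 m = 30043 m

30000 m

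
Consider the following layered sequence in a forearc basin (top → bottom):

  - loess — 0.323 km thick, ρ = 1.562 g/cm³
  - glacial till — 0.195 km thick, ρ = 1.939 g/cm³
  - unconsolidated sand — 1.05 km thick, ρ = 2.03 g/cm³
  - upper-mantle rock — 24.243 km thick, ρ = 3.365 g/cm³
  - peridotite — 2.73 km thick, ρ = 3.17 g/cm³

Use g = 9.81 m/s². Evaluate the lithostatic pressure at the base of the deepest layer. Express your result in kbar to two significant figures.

9.1 kbar

loess: 1562 kg/m³ × 9.81 m/s² × 323 m = 4.949×10^6 Pa = 0.04949 kbar
glacial till: 1939 kg/m³ × 9.81 m/s² × 195 m = 3.709×10^6 Pa = 0.03709 kbar
unconsolidated sand: 2030 kg/m³ × 9.81 m/s² × 1050 m = 2.091×10^7 Pa = 0.2091 kbar
upper-mantle rock: 3365 kg/m³ × 9.81 m/s² × 24243 m = 8.003×10^8 Pa = 8.003 kbar
peridotite: 3170 kg/m³ × 9.81 m/s² × 2730 m = 8.490×10^7 Pa = 0.8490 kbar
Total = 0.04949 + 0.03709 + 0.2091 + 8.003 + 0.8490 = 9.1474 kbar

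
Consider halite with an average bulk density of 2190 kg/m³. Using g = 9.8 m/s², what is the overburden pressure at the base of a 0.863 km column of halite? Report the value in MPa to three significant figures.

18.5 MPa

halite: 2190 kg/m³ × 9.8 m/s² × 863 m = 1.852×10^7 Pa = 18.52 MPa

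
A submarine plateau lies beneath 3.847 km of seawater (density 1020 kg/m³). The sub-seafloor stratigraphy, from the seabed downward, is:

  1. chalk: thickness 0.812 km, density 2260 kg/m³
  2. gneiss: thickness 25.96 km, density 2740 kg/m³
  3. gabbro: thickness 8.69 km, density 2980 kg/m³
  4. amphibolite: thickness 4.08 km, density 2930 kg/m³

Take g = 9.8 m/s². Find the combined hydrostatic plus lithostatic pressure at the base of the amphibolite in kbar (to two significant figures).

11 kbar

seawater: 1020 kg/m³ × 9.8 m/s² × 3847 m = 3.845×10^7 Pa = 0.3845 kbar
chalk: 2260 kg/m³ × 9.8 m/s² × 812 m = 1.798×10^7 Pa = 0.1798 kbar
gneiss: 2740 kg/m³ × 9.8 m/s² × 25960 m = 6.971×10^8 Pa = 6.971 kbar
gabbro: 2980 kg/m³ × 9.8 m/s² × 8690 m = 2.538×10^8 Pa = 2.538 kbar
amphibolite: 2930 kg/m³ × 9.8 m/s² × 4080 m = 1.172×10^8 Pa = 1.172 kbar
Total = 0.3845 + 0.1798 + 6.971 + 2.538 + 1.172 = 11.245 kbar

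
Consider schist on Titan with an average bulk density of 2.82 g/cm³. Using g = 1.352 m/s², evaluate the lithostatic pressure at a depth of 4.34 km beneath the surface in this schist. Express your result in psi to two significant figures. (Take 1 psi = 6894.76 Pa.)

2400 psi

schist: 2820 kg/m³ × 1.352 m/s² × 4340 m = 1.655×10^7 Pa = 2400 psi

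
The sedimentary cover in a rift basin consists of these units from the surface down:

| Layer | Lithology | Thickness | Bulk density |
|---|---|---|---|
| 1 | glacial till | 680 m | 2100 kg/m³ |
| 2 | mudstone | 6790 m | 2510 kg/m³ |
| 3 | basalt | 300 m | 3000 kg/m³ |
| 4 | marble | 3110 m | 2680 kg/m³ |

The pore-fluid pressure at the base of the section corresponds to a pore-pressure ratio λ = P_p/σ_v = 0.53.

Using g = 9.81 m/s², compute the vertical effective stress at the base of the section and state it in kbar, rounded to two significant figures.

1.3 kbar

Overburden (lithostatic) stress σ_v:
glacial till: 2100 kg/m³ × 9.81 m/s² × 680 m = 1.401×10^7 Pa = 14.01 MPa
mudstone: 2510 kg/m³ × 9.81 m/s² × 6790 m = 1.672×10^8 Pa = 167.2 MPa
basalt: 3000 kg/m³ × 9.81 m/s² × 300 m = 8.829×10^6 Pa = 8.829 MPa
marble: 2680 kg/m³ × 9.81 m/s² × 3110 m = 8.176×10^7 Pa = 81.76 MPa
Total = 14.01 + 167.2 + 8.829 + 81.76 = 271.79 MPa
Pore pressure P_p = λ·σ_v = 0.53 × 271.8 MPa = 144.1 MPa
Effective stress σ' = σ_v − P_p = 271.8 − 144.1 = 127.74 MPa = 1.2774 kbar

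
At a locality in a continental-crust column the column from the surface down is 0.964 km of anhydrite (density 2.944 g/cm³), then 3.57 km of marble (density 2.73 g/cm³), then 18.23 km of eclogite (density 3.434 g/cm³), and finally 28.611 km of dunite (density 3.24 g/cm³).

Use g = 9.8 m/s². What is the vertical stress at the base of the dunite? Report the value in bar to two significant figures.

anhydrite: 2944 kg/m³ × 9.8 m/s² × 964 m = 2.781×10^7 Pa = 278.1 bar
marble: 2730 kg/m³ × 9.8 m/s² × 3570 m = 9.551×10^7 Pa = 955.1 bar
eclogite: 3434 kg/m³ × 9.8 m/s² × 18230 m = 6.135×10^8 Pa = 6135 bar
dunite: 3240 kg/m³ × 9.8 m/s² × 28611 m = 9.085×10^8 Pa = 9085 bar
Total = 278.1 + 955.1 + 6135 + 9085 = 16453 bar

16000 bar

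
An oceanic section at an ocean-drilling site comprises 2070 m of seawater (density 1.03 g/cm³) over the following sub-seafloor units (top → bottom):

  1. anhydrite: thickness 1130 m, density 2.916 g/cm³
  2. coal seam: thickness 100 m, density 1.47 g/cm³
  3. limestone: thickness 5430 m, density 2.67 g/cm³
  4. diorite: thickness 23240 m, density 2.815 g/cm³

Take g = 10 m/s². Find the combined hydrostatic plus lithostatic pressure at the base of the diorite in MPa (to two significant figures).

seawater: 1030 kg/m³ × 10 m/s² × 2070 m = 2.132×10^7 Pa = 21.32 MPa
anhydrite: 2916 kg/m³ × 10 m/s² × 1130 m = 3.295×10^7 Pa = 32.95 MPa
coal seam: 1470 kg/m³ × 10 m/s² × 100 m = 1.470×10^6 Pa = 1.470 MPa
limestone: 2670 kg/m³ × 10 m/s² × 5430 m = 1.450×10^8 Pa = 145.0 MPa
diorite: 2815 kg/m³ × 10 m/s² × 23240 m = 6.542×10^8 Pa = 654.2 MPa
Total = 21.32 + 32.95 + 1.470 + 145.0 + 654.2 = 854.93 MPa

850 MPa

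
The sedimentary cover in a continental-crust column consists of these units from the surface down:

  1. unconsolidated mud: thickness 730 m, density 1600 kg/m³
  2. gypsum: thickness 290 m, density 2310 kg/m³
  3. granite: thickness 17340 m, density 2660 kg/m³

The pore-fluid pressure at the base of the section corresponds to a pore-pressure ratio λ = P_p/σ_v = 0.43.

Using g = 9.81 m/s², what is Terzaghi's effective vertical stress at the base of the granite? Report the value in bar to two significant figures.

2700 bar

Overburden (lithostatic) stress σ_v:
unconsolidated mud: 1600 kg/m³ × 9.81 m/s² × 730 m = 1.146×10^7 Pa = 11.46 MPa
gypsum: 2310 kg/m³ × 9.81 m/s² × 290 m = 6.572×10^6 Pa = 6.572 MPa
granite: 2660 kg/m³ × 9.81 m/s² × 17340 m = 4.525×10^8 Pa = 452.5 MPa
Total = 11.46 + 6.572 + 452.5 = 470.51 MPa
Pore pressure P_p = λ·σ_v = 0.43 × 470.5 MPa = 202.3 MPa
Effective stress σ' = σ_v − P_p = 470.5 − 202.3 = 268.19 MPa = 2681.9 bar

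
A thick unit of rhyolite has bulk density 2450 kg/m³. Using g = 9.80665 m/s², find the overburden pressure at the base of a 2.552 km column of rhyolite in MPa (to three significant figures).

61.3 MPa

rhyolite: 2450 kg/m³ × 9.80665 m/s² × 2552 m = 6.132×10^7 Pa = 61.32 MPa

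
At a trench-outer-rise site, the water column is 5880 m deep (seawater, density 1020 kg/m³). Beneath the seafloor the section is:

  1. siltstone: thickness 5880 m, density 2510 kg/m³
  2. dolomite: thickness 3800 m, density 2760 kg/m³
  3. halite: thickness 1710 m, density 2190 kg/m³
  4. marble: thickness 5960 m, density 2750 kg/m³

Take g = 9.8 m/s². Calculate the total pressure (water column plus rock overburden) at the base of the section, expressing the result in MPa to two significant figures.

500 MPa

seawater: 1020 kg/m³ × 9.8 m/s² × 5880 m = 5.878×10^7 Pa = 58.78 MPa
siltstone: 2510 kg/m³ × 9.8 m/s² × 5880 m = 1.446×10^8 Pa = 144.6 MPa
dolomite: 2760 kg/m³ × 9.8 m/s² × 3800 m = 1.028×10^8 Pa = 102.8 MPa
halite: 2190 kg/m³ × 9.8 m/s² × 1710 m = 3.670×10^7 Pa = 36.70 MPa
marble: 2750 kg/m³ × 9.8 m/s² × 5960 m = 1.606×10^8 Pa = 160.6 MPa
Total = 58.78 + 144.6 + 102.8 + 36.70 + 160.6 = 503.52 MPa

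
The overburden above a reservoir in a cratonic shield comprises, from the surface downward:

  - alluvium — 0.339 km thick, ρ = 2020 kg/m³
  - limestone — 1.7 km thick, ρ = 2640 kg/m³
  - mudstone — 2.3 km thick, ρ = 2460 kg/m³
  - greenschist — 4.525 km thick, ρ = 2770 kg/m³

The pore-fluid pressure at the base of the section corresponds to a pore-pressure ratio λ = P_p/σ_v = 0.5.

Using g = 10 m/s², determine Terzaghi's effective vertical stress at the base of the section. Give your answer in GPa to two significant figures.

0.12 GPa

Overburden (lithostatic) stress σ_v:
alluvium: 2020 kg/m³ × 10 m/s² × 339 m = 6.848×10^6 Pa = 6.848 MPa
limestone: 2640 kg/m³ × 10 m/s² × 1700 m = 4.488×10^7 Pa = 44.88 MPa
mudstone: 2460 kg/m³ × 10 m/s² × 2300 m = 5.658×10^7 Pa = 56.58 MPa
greenschist: 2770 kg/m³ × 10 m/s² × 4525 m = 1.253×10^8 Pa = 125.3 MPa
Total = 6.848 + 44.88 + 56.58 + 125.3 = 233.65 MPa
Pore pressure P_p = λ·σ_v = 0.5 × 233.7 MPa = 116.8 MPa
Effective stress σ' = σ_v − P_p = 233.7 − 116.8 = 116.83 MPa = 0.11683 GPa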